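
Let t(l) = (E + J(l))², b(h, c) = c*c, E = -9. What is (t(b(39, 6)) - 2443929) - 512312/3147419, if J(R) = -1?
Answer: -7691754339663/3147419 ≈ -2.4438e+6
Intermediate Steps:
b(h, c) = c²
t(l) = 100 (t(l) = (-9 - 1)² = (-10)² = 100)
(t(b(39, 6)) - 2443929) - 512312/3147419 = (100 - 2443929) - 512312/3147419 = -2443829 - 512312*1/3147419 = -2443829 - 512312/3147419 = -7691754339663/3147419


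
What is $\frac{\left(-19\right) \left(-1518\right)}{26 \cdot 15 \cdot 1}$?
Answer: $\frac{4807}{65} \approx 73.954$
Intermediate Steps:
$\frac{\left(-19\right) \left(-1518\right)}{26 \cdot 15 \cdot 1} = \frac{28842}{390 \cdot 1} = \frac{28842}{390} = 28842 \cdot \frac{1}{390} = \frac{4807}{65}$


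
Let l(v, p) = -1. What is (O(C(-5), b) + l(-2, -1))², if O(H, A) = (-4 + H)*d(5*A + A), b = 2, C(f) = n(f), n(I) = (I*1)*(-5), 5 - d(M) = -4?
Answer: 35344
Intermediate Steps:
d(M) = 9 (d(M) = 5 - 1*(-4) = 5 + 4 = 9)
n(I) = -5*I (n(I) = I*(-5) = -5*I)
C(f) = -5*f
O(H, A) = -36 + 9*H (O(H, A) = (-4 + H)*9 = -36 + 9*H)
(O(C(-5), b) + l(-2, -1))² = ((-36 + 9*(-5*(-5))) - 1)² = ((-36 + 9*25) - 1)² = ((-36 + 225) - 1)² = (189 - 1)² = 188² = 35344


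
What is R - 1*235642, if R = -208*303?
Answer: -298666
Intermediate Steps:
R = -63024
R - 1*235642 = -63024 - 1*235642 = -63024 - 235642 = -298666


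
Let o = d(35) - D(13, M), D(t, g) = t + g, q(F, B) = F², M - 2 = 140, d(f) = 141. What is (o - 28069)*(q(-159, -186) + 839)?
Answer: -733527960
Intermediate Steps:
M = 142 (M = 2 + 140 = 142)
D(t, g) = g + t
o = -14 (o = 141 - (142 + 13) = 141 - 1*155 = 141 - 155 = -14)
(o - 28069)*(q(-159, -186) + 839) = (-14 - 28069)*((-159)² + 839) = -28083*(25281 + 839) = -28083*26120 = -733527960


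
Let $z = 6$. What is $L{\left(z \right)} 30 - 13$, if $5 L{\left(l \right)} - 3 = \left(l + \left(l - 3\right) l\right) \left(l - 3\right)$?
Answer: $437$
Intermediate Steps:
$L{\left(l \right)} = \frac{3}{5} + \frac{\left(-3 + l\right) \left(l + l \left(-3 + l\right)\right)}{5}$ ($L{\left(l \right)} = \frac{3}{5} + \frac{\left(l + \left(l - 3\right) l\right) \left(l - 3\right)}{5} = \frac{3}{5} + \frac{\left(l + \left(-3 + l\right) l\right) \left(-3 + l\right)}{5} = \frac{3}{5} + \frac{\left(l + l \left(-3 + l\right)\right) \left(-3 + l\right)}{5} = \frac{3}{5} + \frac{\left(-3 + l\right) \left(l + l \left(-3 + l\right)\right)}{5}$)
$L{\left(z \right)} 30 - 13 = \left(\frac{3}{5} - 6^{2} + \frac{6^{3}}{5} + \frac{6}{5} \cdot 6\right) 30 - 13 = \left(\frac{3}{5} - 36 + \frac{1}{5} \cdot 216 + \frac{36}{5}\right) 30 - 13 = \left(\frac{3}{5} - 36 + \frac{216}{5} + \frac{36}{5}\right) 30 - 13 = 15 \cdot 30 - 13 = 450 - 13 = 437$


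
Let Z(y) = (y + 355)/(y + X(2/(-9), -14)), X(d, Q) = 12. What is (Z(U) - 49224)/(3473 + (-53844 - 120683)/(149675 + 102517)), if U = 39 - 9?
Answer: -12411587248/875688289 ≈ -14.174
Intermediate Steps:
U = 30
Z(y) = (355 + y)/(12 + y) (Z(y) = (y + 355)/(y + 12) = (355 + y)/(12 + y))
(Z(U) - 49224)/(3473 + (-53844 - 120683)/(149675 + 102517)) = ((355 + 30)/(12 + 30) - 49224)/(3473 + (-53844 - 120683)/(149675 + 102517)) = (385/42 - 49224)/(3473 - 174527/252192) = ((1/42)*385 - 49224)/(3473 - 174527*1/252192) = (55/6 - 49224)/(3473 - 174527/252192) = -295289/(6*875688289/252192) = -295289/6*252192/875688289 = -12411587248/875688289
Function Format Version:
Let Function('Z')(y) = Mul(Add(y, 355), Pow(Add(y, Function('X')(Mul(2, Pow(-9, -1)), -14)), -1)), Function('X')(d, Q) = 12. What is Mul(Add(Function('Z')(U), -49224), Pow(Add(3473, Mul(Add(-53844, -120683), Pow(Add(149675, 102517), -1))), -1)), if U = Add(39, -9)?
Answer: Rational(-12411587248, 875688289) ≈ -14.174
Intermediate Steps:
U = 30
Function('Z')(y) = Mul(Pow(Add(12, y), -1), Add(355, y)) (Function('Z')(y) = Mul(Add(y, 355), Pow(Add(y, 12), -1)) = Mul(Add(355, y), Pow(Add(12, y), -1)) = Mul(Pow(Add(12, y), -1), Add(355, y)))
Mul(Add(Function('Z')(U), -49224), Pow(Add(3473, Mul(Add(-53844, -120683), Pow(Add(149675, 102517), -1))), -1)) = Mul(Add(Mul(Pow(Add(12, 30), -1), Add(355, 30)), -49224), Pow(Add(3473, Mul(Add(-53844, -120683), Pow(Add(149675, 102517), -1))), -1)) = Mul(Add(Mul(Pow(42, -1), 385), -49224), Pow(Add(3473, Mul(-174527, Pow(252192, -1))), -1)) = Mul(Add(Mul(Rational(1, 42), 385), -49224), Pow(Add(3473, Mul(-174527, Rational(1, 252192))), -1)) = Mul(Add(Rational(55, 6), -49224), Pow(Add(3473, Rational(-174527, 252192)), -1)) = Mul(Rational(-295289, 6), Pow(Rational(875688289, 252192), -1)) = Mul(Rational(-295289, 6), Rational(252192, 875688289)) = Rational(-12411587248, 875688289)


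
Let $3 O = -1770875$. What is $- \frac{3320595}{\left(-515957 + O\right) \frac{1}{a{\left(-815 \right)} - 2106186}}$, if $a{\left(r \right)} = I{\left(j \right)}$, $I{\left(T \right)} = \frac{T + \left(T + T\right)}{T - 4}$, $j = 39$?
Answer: $- \frac{146869371608301}{23231222} \approx -6.3221 \cdot 10^{6}$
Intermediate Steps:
$O = - \frac{1770875}{3}$ ($O = \frac{1}{3} \left(-1770875\right) = - \frac{1770875}{3} \approx -5.9029 \cdot 10^{5}$)
$I{\left(T \right)} = \frac{3 T}{-4 + T}$ ($I{\left(T \right)} = \frac{T + 2 T}{-4 + T} = \frac{3 T}{-4 + T}$)
$a{\left(r \right)} = \frac{117}{35}$ ($a{\left(r \right)} = 3 \cdot 39 \frac{1}{-4 + 39} = 3 \cdot 39 \cdot \frac{1}{35} = \frac{117}{35}$)
$- \frac{3320595}{\left(-515957 + O\right) \frac{1}{a{\left(-815 \right)} - 2106186}} = - \frac{3320595}{\left(-515957 - \frac{1770875}{3}\right) \frac{1}{\frac{117}{35} - 2106186}} = - \frac{3320595}{\left(- \frac{3318746}{3}\right) \frac{1}{- \frac{73716393}{35}}} = - \frac{3320595}{\left(- \frac{3318746}{3}\right) \left(- \frac{35}{73716393}\right)} = - \frac{3320595}{\frac{116156110}{221149179}} = \left(-3320595\right) \frac{221149179}{116156110} = - \frac{146869371608301}{23231222}$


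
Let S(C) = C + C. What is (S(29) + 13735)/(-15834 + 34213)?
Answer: 13793/18379 ≈ 0.75048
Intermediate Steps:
S(C) = 2*C
(S(29) + 13735)/(-15834 + 34213) = (2*29 + 13735)/(-15834 + 34213) = (58 + 13735)/18379 = 13793*(1/18379) = 13793/18379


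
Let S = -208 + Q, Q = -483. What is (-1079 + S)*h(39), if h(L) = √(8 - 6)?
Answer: -1770*√2 ≈ -2503.2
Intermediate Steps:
S = -691 (S = -208 - 483 = -691)
h(L) = √2
(-1079 + S)*h(39) = (-1079 - 691)*√2 = -1770*√2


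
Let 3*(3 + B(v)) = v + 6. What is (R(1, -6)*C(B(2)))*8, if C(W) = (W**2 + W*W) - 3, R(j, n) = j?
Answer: -200/9 ≈ -22.222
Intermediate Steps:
B(v) = -1 + v/3 (B(v) = -3 + (v + 6)/3 = -3 + (6 + v)/3 = -3 + (2 + v/3) = -1 + v/3)
C(W) = -3 + 2*W**2 (C(W) = (W**2 + W**2) - 3 = 2*W**2 - 3 = -3 + 2*W**2)
(R(1, -6)*C(B(2)))*8 = (1*(-3 + 2*(-1 + (1/3)*2)**2))*8 = (1*(-3 + 2*(-1 + 2/3)**2))*8 = (1*(-3 + 2*(-1/3)**2))*8 = (1*(-3 + 2*(1/9)))*8 = (1*(-3 + 2/9))*8 = (1*(-25/9))*8 = -25/9*8 = -200/9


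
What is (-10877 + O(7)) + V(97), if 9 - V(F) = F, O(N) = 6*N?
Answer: -10923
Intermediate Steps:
V(F) = 9 - F
(-10877 + O(7)) + V(97) = (-10877 + 6*7) + (9 - 1*97) = (-10877 + 42) + (9 - 97) = -10835 - 88 = -10923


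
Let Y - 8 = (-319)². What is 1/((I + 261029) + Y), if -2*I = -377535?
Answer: 2/1103131 ≈ 1.8130e-6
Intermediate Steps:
I = 377535/2 (I = -½*(-377535) = 377535/2 ≈ 1.8877e+5)
Y = 101769 (Y = 8 + (-319)² = 8 + 101761 = 101769)
1/((I + 261029) + Y) = 1/((377535/2 + 261029) + 101769) = 1/(899593/2 + 101769) = 1/(1103131/2) = 2/1103131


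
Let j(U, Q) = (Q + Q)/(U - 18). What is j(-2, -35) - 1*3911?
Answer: -7815/2 ≈ -3907.5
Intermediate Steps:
j(U, Q) = 2*Q/(-18 + U) (j(U, Q) = (2*Q)/(-18 + U) = 2*Q/(-18 + U))
j(-2, -35) - 1*3911 = 2*(-35)/(-18 - 2) - 1*3911 = 2*(-35)/(-20) - 3911 = 2*(-35)*(-1/20) - 3911 = 7/2 - 3911 = -7815/2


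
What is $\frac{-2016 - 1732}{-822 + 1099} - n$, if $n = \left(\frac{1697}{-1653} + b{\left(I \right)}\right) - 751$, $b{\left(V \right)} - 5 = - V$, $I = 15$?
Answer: $\frac{342722066}{457881} \approx 748.5$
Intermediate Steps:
$b{\left(V \right)} = 5 - V$
$n = - \frac{1259630}{1653}$ ($n = \left(\frac{1697}{-1653} + \left(5 - 15\right)\right) - 751 = \left(1697 \left(- \frac{1}{1653}\right) + \left(5 - 15\right)\right) - 751 = \left(- \frac{1697}{1653} - 10\right) - 751 = - \frac{18227}{1653} - 751 = - \frac{1259630}{1653} \approx -762.03$)
$\frac{-2016 - 1732}{-822 + 1099} - n = \frac{-2016 - 1732}{-822 + 1099} - - \frac{1259630}{1653} = - \frac{3748}{277} + \frac{1259630}{1653} = \frac{342722066}{457881}$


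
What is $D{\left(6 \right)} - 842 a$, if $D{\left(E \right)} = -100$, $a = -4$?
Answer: $3268$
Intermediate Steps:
$D{\left(6 \right)} - 842 a = -100 - -3368 = -100 + 3368 = 3268$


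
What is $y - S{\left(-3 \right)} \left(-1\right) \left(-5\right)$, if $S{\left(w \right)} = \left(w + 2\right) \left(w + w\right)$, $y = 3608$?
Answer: $3578$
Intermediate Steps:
$S{\left(w \right)} = 2 w \left(2 + w\right)$ ($S{\left(w \right)} = \left(2 + w\right) 2 w = 2 w \left(2 + w\right)$)
$y - S{\left(-3 \right)} \left(-1\right) \left(-5\right) = 3608 - 2 \left(-3\right) \left(2 - 3\right) \left(-1\right) \left(-5\right) = 3608 - 2 \left(-3\right) \left(-1\right) \left(-1\right) \left(-5\right) = 3608 - 6 \left(-1\right) \left(-5\right) = 3608 - \left(-6\right) \left(-5\right) = 3608 - 30 = 3578$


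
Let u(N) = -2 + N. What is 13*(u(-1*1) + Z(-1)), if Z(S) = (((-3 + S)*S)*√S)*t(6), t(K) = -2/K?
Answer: -39 - 52*I/3 ≈ -39.0 - 17.333*I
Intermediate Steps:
Z(S) = -S^(3/2)*(-3 + S)/3 (Z(S) = (((-3 + S)*S)*√S)*(-2/6) = ((S*(-3 + S))*√S)*(-2*⅙) = (S^(3/2)*(-3 + S))*(-⅓) = -S^(3/2)*(-3 + S)/3)
13*(u(-1*1) + Z(-1)) = 13*((-2 - 1*1) + (-1)^(3/2)*(3 - 1*(-1))/3) = 13*((-2 - 1) + (-I)*(3 + 1)/3) = 13*(-3 + (⅓)*(-I)*4) = 13*(-3 - 4*I/3) = -39 - 52*I/3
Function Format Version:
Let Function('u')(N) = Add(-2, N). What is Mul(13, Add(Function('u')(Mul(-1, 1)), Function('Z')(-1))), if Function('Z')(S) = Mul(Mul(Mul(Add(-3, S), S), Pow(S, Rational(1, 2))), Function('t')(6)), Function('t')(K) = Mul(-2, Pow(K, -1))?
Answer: Add(-39, Mul(Rational(-52, 3), I)) ≈ Add(-39.000, Mul(-17.333, I))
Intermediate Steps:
Function('Z')(S) = Mul(Rational(-1, 3), Pow(S, Rational(3, 2)), Add(-3, S)) (Function('Z')(S) = Mul(Mul(Mul(Add(-3, S), S), Pow(S, Rational(1, 2))), Mul(-2, Pow(6, -1))) = Mul(Mul(Mul(S, Add(-3, S)), Pow(S, Rational(1, 2))), Mul(-2, Rational(1, 6))) = Mul(Mul(Pow(S, Rational(3, 2)), Add(-3, S)), Rational(-1, 3)) = Mul(Rational(-1, 3), Pow(S, Rational(3, 2)), Add(-3, S)))
Mul(13, Add(Function('u')(Mul(-1, 1)), Function('Z')(-1))) = Mul(13, Add(Add(-2, Mul(-1, 1)), Mul(Rational(1, 3), Pow(-1, Rational(3, 2)), Add(3, Mul(-1, -1))))) = Mul(13, Add(Add(-2, -1), Mul(Rational(1, 3), Mul(-1, I), Add(3, 1)))) = Mul(13, Add(-3, Mul(Rational(1, 3), Mul(-1, I), 4))) = Mul(13, Add(-3, Mul(Rational(-4, 3), I))) = Add(-39, Mul(Rational(-52, 3), I))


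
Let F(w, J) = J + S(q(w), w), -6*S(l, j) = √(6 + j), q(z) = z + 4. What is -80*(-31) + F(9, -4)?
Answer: 2476 - √15/6 ≈ 2475.4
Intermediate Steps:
q(z) = 4 + z
S(l, j) = -√(6 + j)/6
F(w, J) = J - √(6 + w)/6
-80*(-31) + F(9, -4) = -80*(-31) + (-4 - √(6 + 9)/6) = 2480 + (-4 - √15/6) = 2476 - √15/6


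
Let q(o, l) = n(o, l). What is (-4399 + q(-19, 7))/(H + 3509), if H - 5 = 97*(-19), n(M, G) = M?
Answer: -4418/1671 ≈ -2.6439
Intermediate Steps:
H = -1838 (H = 5 + 97*(-19) = 5 - 1843 = -1838)
q(o, l) = o
(-4399 + q(-19, 7))/(H + 3509) = (-4399 - 19)/(-1838 + 3509) = -4418/1671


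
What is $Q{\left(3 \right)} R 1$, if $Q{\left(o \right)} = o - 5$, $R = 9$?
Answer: $-18$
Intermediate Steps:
$Q{\left(o \right)} = -5 + o$
$Q{\left(3 \right)} R 1 = \left(-5 + 3\right) 9 \cdot 1 = \left(-2\right) 9 \cdot 1 = \left(-18\right) 1 = -18$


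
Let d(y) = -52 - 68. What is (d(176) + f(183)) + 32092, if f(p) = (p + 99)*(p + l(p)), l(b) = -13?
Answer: 79912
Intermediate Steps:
d(y) = -120
f(p) = (-13 + p)*(99 + p) (f(p) = (p + 99)*(p - 13) = (99 + p)*(-13 + p) = (-13 + p)*(99 + p))
(d(176) + f(183)) + 32092 = (-120 + (-1287 + 183² + 86*183)) + 32092 = (-120 + (-1287 + 33489 + 15738)) + 32092 = (-120 + 47940) + 32092 = 47820 + 32092 = 79912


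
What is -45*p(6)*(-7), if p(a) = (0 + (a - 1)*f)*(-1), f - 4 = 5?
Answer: -14175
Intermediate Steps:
f = 9 (f = 4 + 5 = 9)
p(a) = 9 - 9*a (p(a) = (0 + (a - 1)*9)*(-1) = (0 + (-1 + a)*9)*(-1) = (0 + (-9 + 9*a))*(-1) = (-9 + 9*a)*(-1) = 9 - 9*a)
-45*p(6)*(-7) = -45*(9 - 9*6)*(-7) = -45*(9 - 54)*(-7) = -45*(-45)*(-7) = 2025*(-7) = -14175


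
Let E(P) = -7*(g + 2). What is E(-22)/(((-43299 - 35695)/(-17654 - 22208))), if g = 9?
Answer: -1534687/39497 ≈ -38.856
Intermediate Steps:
E(P) = -77 (E(P) = -7*(9 + 2) = -7*11 = -77)
E(-22)/(((-43299 - 35695)/(-17654 - 22208))) = -77*(-17654 - 22208)/(-43299 - 35695) = -77/((-78994/(-39862))) = -77/((-78994*(-1/39862))) = -77/39497/19931 = -77*19931/39497 = -1534687/39497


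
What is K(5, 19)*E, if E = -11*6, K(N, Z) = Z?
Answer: -1254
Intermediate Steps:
E = -66
K(5, 19)*E = 19*(-66) = -1254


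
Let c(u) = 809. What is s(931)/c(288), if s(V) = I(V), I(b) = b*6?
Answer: 5586/809 ≈ 6.9048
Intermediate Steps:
I(b) = 6*b
s(V) = 6*V
s(931)/c(288) = (6*931)/809 = 5586*(1/809) = 5586/809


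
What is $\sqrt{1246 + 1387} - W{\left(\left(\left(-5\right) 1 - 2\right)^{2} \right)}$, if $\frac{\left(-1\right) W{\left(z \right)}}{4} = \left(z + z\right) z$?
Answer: $19208 + \sqrt{2633} \approx 19259.0$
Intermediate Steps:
$W{\left(z \right)} = - 8 z^{2}$ ($W{\left(z \right)} = - 4 \left(z + z\right) z = - 4 \cdot 2 z z = - 4 \cdot 2 z^{2} = - 8 z^{2}$)
$\sqrt{1246 + 1387} - W{\left(\left(\left(-5\right) 1 - 2\right)^{2} \right)} = \sqrt{1246 + 1387} - - 8 \left(\left(\left(-5\right) 1 - 2\right)^{2}\right)^{2} = \sqrt{2633} - - 8 \left(\left(-5 - 2\right)^{2}\right)^{2} = \sqrt{2633} - - 8 \left(\left(-7\right)^{2}\right)^{2} = \sqrt{2633} - - 8 \cdot 49^{2} = \sqrt{2633} - \left(-8\right) 2401 = \sqrt{2633} - -19208 = \sqrt{2633} + 19208 = 19208 + \sqrt{2633}$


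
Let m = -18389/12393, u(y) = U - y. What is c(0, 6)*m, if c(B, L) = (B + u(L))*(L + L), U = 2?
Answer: 294224/4131 ≈ 71.223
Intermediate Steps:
u(y) = 2 - y
c(B, L) = 2*L*(2 + B - L) (c(B, L) = (B + (2 - L))*(L + L) = (2 + B - L)*(2*L) = 2*L*(2 + B - L))
m = -18389/12393 (m = -18389*1/12393 = -18389/12393 ≈ -1.4838)
c(0, 6)*m = (2*6*(2 + 0 - 1*6))*(-18389/12393) = (2*6*(2 + 0 - 6))*(-18389/12393) = (2*6*(-4))*(-18389/12393) = -48*(-18389/12393) = 294224/4131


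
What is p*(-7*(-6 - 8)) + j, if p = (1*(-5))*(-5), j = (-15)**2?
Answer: 2675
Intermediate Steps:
j = 225
p = 25 (p = -5*(-5) = 25)
p*(-7*(-6 - 8)) + j = 25*(-7*(-6 - 8)) + 225 = 25*(-7*(-14)) + 225 = 25*98 + 225 = 2450 + 225 = 2675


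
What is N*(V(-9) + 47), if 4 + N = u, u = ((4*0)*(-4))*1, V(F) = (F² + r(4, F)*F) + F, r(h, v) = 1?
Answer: -440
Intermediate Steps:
V(F) = F² + 2*F (V(F) = (F² + 1*F) + F = (F² + F) + F = (F + F²) + F = F² + 2*F)
u = 0 (u = (0*(-4))*1 = 0*1 = 0)
N = -4 (N = -4 + 0 = -4)
N*(V(-9) + 47) = -4*(-9*(2 - 9) + 47) = -4*(-9*(-7) + 47) = -4*(63 + 47) = -4*110 = -440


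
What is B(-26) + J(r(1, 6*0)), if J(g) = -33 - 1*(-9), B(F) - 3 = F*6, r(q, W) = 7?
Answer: -177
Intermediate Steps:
B(F) = 3 + 6*F (B(F) = 3 + F*6 = 3 + 6*F)
J(g) = -24 (J(g) = -33 + 9 = -24)
B(-26) + J(r(1, 6*0)) = (3 + 6*(-26)) - 24 = (3 - 156) - 24 = -153 - 24 = -177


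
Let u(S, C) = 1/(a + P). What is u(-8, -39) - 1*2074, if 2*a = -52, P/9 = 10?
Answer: -132735/64 ≈ -2074.0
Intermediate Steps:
P = 90 (P = 9*10 = 90)
a = -26 (a = (1/2)*(-52) = -26)
u(S, C) = 1/64 (u(S, C) = 1/(-26 + 90) = 1/64)
u(-8, -39) - 1*2074 = 1/64 - 1*2074 = 1/64 - 2074 = -132735/64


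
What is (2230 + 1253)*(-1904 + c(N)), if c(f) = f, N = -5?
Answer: -6649047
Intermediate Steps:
(2230 + 1253)*(-1904 + c(N)) = (2230 + 1253)*(-1904 - 5) = 3483*(-1909) = -6649047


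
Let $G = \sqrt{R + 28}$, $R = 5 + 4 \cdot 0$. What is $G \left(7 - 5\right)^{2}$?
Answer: $4 \sqrt{33} \approx 22.978$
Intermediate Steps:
$R = 5$ ($R = 5 + 0 = 5$)
$G = \sqrt{33}$ ($G = \sqrt{5 + 28} = \sqrt{33} \approx 5.7446$)
$G \left(7 - 5\right)^{2} = \sqrt{33} \left(7 - 5\right)^{2} = \sqrt{33} \cdot 2^{2} = \sqrt{33} \cdot 4 = 4 \sqrt{33}$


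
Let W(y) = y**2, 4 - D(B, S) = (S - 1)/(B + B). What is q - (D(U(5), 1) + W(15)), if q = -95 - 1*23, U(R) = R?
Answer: -347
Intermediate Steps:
q = -118 (q = -95 - 23 = -118)
D(B, S) = 4 - (-1 + S)/(2*B) (D(B, S) = 4 - (S - 1)/(B + B) = 4 - (-1 + S)/(2*B))
q - (D(U(5), 1) + W(15)) = -118 - ((1/2)*(1 - 1*1 + 8*5)/5 + 15**2) = -118 - ((1/2)*(1/5)*(1 - 1 + 40) + 225) = -118 - ((1/2)*(1/5)*40 + 225) = -118 - (4 + 225) = -118 - 1*229 = -118 - 229 = -347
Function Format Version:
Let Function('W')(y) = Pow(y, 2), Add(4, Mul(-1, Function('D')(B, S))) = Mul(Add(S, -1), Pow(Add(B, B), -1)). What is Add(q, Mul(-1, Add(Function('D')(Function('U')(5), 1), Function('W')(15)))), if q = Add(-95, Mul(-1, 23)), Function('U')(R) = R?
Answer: -347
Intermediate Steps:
q = -118 (q = Add(-95, -23) = -118)
Function('D')(B, S) = Add(4, Mul(Rational(-1, 2), Pow(B, -1), Add(-1, S))) (Function('D')(B, S) = Add(4, Mul(-1, Mul(Add(S, -1), Pow(Add(B, B), -1)))) = Add(4, Mul(-1, Mul(Add(-1, S), Pow(Mul(2, B), -1)))) = Add(4, Mul(-1, Mul(Add(-1, S), Mul(Rational(1, 2), Pow(B, -1))))) = Add(4, Mul(-1, Mul(Rational(1, 2), Pow(B, -1), Add(-1, S)))) = Add(4, Mul(Rational(-1, 2), Pow(B, -1), Add(-1, S))))
Add(q, Mul(-1, Add(Function('D')(Function('U')(5), 1), Function('W')(15)))) = Add(-118, Mul(-1, Add(Mul(Rational(1, 2), Pow(5, -1), Add(1, Mul(-1, 1), Mul(8, 5))), Pow(15, 2)))) = Add(-118, Mul(-1, Add(Mul(Rational(1, 2), Rational(1, 5), Add(1, -1, 40)), 225))) = Add(-118, Mul(-1, Add(Mul(Rational(1, 2), Rational(1, 5), 40), 225))) = Add(-118, Mul(-1, Add(4, 225))) = Add(-118, Mul(-1, 229)) = Add(-118, -229) = -347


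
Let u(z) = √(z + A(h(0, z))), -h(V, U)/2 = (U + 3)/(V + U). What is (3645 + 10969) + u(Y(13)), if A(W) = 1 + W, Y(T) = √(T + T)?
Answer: 14614 + √(-169 + 130*√26)/13 ≈ 14616.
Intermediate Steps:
Y(T) = √2*√T (Y(T) = √(2*T) = √2*√T)
h(V, U) = -2*(3 + U)/(U + V) (h(V, U) = -2*(U + 3)/(V + U) = -2*(3 + U)/(U + V))
u(z) = √(1 + z + 2*(-3 - z)/z) (u(z) = √(z + (1 + 2*(-3 - z)/(z + 0))) = √(z + (1 + 2*(-3 - z)/z)) = √(1 + z + 2*(-3 - z)/z))
(3645 + 10969) + u(Y(13)) = (3645 + 10969) + √(-1 + √2*√13 - 6*√26/26) = 14614 + √(-1 + √26 - 6*√26/26) = 14614 + √(-1 + √26 - 3*√26/13) = 14614 + √(-1 + 10*√26/13)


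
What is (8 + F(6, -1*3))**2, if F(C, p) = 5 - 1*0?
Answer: 169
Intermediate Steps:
F(C, p) = 5 (F(C, p) = 5 + 0 = 5)
(8 + F(6, -1*3))**2 = (8 + 5)**2 = 13**2 = 169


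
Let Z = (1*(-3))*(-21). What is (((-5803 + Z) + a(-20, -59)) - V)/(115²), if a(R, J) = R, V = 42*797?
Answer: -39234/13225 ≈ -2.9667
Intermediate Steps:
V = 33474
Z = 63 (Z = -3*(-21) = 63)
(((-5803 + Z) + a(-20, -59)) - V)/(115²) = (((-5803 + 63) - 20) - 1*33474)/(115²) = ((-5740 - 20) - 33474)/13225 = (-5760 - 33474)*(1/13225) = -39234*1/13225 = -39234/13225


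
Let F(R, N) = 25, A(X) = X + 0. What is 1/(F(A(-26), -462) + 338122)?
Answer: 1/338147 ≈ 2.9573e-6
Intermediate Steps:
A(X) = X
1/(F(A(-26), -462) + 338122) = 1/(25 + 338122) = 1/338147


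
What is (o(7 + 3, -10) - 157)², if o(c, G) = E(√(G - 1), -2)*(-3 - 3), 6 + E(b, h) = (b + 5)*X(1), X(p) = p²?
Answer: 22405 + 1812*I*√11 ≈ 22405.0 + 6009.7*I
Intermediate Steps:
E(b, h) = -1 + b (E(b, h) = -6 + (b + 5)*1² = -6 + (5 + b)*1 = -6 + (5 + b) = -1 + b)
o(c, G) = 6 - 6*√(-1 + G) (o(c, G) = (-1 + √(G - 1))*(-3 - 3) = (-1 + √(-1 + G))*(-6) = 6 - 6*√(-1 + G))
(o(7 + 3, -10) - 157)² = ((6 - 6*√(-1 - 10)) - 157)² = ((6 - 6*I*√11) - 157)² = (-151 - 6*I*√11)²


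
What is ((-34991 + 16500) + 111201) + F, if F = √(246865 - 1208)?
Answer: 92710 + √245657 ≈ 93206.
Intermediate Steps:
F = √245657 ≈ 495.64
((-34991 + 16500) + 111201) + F = ((-34991 + 16500) + 111201) + √245657 = (-18491 + 111201) + √245657 = 92710 + √245657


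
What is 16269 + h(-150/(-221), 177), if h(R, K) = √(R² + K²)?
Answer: 16269 + 123*√101141/221 ≈ 16446.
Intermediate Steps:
h(R, K) = √(K² + R²)
16269 + h(-150/(-221), 177) = 16269 + √(177² + (-150/(-221))²) = 16269 + √(31329 + (-150*(-1/221))²) = 16269 + √(31329 + (150/221)²) = 16269 + √(31329 + 22500/48841) = 16269 + √(1530162189/48841) = 16269 + 123*√101141/221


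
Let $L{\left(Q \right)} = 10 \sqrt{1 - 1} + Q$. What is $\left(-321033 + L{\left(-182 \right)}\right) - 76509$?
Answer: $-397724$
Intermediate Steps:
$L{\left(Q \right)} = Q$ ($L{\left(Q \right)} = 10 \sqrt{0} + Q = 10 \cdot 0 + Q = 0 + Q = Q$)
$\left(-321033 + L{\left(-182 \right)}\right) - 76509 = \left(-321033 - 182\right) - 76509 = -321215 - 76509 = -397724$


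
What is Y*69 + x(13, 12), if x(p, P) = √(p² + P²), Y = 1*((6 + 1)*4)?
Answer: 1932 + √313 ≈ 1949.7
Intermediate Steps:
Y = 28 (Y = 1*(7*4) = 1*28 = 28)
x(p, P) = √(P² + p²)
Y*69 + x(13, 12) = 28*69 + √(12² + 13²) = 1932 + √(144 + 169) = 1932 + √313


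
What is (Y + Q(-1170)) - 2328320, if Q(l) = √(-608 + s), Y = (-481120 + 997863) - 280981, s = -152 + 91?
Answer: -2092558 + I*√669 ≈ -2.0926e+6 + 25.865*I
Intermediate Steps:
s = -61
Y = 235762 (Y = 516743 - 280981 = 235762)
Q(l) = I*√669 (Q(l) = √(-608 - 61) = √(-669) = I*√669)
(Y + Q(-1170)) - 2328320 = (235762 + I*√669) - 2328320 = -2092558 + I*√669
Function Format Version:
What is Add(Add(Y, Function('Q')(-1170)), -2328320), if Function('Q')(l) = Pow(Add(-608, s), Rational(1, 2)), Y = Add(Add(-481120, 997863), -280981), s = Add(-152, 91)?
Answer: Add(-2092558, Mul(I, Pow(669, Rational(1, 2)))) ≈ Add(-2.0926e+6, Mul(25.865, I))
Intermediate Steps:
s = -61
Y = 235762 (Y = Add(516743, -280981) = 235762)
Function('Q')(l) = Mul(I, Pow(669, Rational(1, 2))) (Function('Q')(l) = Pow(Add(-608, -61), Rational(1, 2)) = Pow(-669, Rational(1, 2)) = Mul(I, Pow(669, Rational(1, 2))))
Add(Add(Y, Function('Q')(-1170)), -2328320) = Add(Add(235762, Mul(I, Pow(669, Rational(1, 2)))), -2328320) = Add(-2092558, Mul(I, Pow(669, Rational(1, 2))))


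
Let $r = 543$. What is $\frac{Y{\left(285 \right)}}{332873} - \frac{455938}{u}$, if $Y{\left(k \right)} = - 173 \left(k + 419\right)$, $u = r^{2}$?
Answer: $- \frac{187679699282}{98147271177} \approx -1.9122$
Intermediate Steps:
$u = 294849$ ($u = 543^{2} = 294849$)
$Y{\left(k \right)} = -72487 - 173 k$ ($Y{\left(k \right)} = - 173 \left(419 + k\right) = -72487 - 173 k$)
$\frac{Y{\left(285 \right)}}{332873} - \frac{455938}{u} = \frac{-72487 - 49305}{332873} - \frac{455938}{294849} = \left(-72487 - 49305\right) \frac{1}{332873} - \frac{455938}{294849} = \left(-121792\right) \frac{1}{332873} - \frac{455938}{294849} = - \frac{121792}{332873} - \frac{455938}{294849} = - \frac{187679699282}{98147271177}$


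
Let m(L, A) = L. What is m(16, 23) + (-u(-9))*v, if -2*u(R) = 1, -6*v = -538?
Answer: 365/6 ≈ 60.833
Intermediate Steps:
v = 269/3 (v = -⅙*(-538) = 269/3 ≈ 89.667)
u(R) = -½ (u(R) = -½*1 = -½)
m(16, 23) + (-u(-9))*v = 16 - 1*(-½)*(269/3) = 16 + (½)*(269/3) = 16 + 269/6 = 365/6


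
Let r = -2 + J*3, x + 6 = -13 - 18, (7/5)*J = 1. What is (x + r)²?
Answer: 66564/49 ≈ 1358.4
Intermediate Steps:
J = 5/7 (J = (5/7)*1 = 5/7 ≈ 0.71429)
x = -37 (x = -6 + (-13 - 18) = -6 - 31 = -37)
r = ⅐ (r = -2 + (5/7)*3 = -2 + 15/7 = ⅐ ≈ 0.14286)
(x + r)² = (-37 + ⅐)² = (-258/7)² = 66564/49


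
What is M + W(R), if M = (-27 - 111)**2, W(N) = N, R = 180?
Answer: 19224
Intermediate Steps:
M = 19044 (M = (-138)**2 = 19044)
M + W(R) = 19044 + 180 = 19224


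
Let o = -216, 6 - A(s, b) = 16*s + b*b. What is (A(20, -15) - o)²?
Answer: 104329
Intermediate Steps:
A(s, b) = 6 - b² - 16*s (A(s, b) = 6 - (16*s + b*b) = 6 - (16*s + b²) = 6 - (b² + 16*s) = 6 + (-b² - 16*s) = 6 - b² - 16*s)
(A(20, -15) - o)² = ((6 - 1*(-15)² - 16*20) - 1*(-216))² = ((6 - 1*225 - 320) + 216)² = ((6 - 225 - 320) + 216)² = (-539 + 216)² = (-323)² = 104329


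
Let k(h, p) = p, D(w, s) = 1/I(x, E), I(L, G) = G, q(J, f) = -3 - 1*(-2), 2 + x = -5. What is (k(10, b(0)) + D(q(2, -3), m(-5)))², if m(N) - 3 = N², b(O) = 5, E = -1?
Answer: 16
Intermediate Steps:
x = -7 (x = -2 - 5 = -7)
q(J, f) = -1 (q(J, f) = -3 + 2 = -1)
m(N) = 3 + N²
D(w, s) = -1 (D(w, s) = 1/(-1) = -1)
(k(10, b(0)) + D(q(2, -3), m(-5)))² = (5 - 1)² = 4² = 16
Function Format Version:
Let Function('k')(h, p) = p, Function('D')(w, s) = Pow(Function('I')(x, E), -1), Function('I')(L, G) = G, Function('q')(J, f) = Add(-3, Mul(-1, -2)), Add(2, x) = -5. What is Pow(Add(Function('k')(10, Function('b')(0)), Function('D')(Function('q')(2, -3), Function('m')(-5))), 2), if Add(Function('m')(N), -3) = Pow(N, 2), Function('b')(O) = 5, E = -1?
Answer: 16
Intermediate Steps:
x = -7 (x = Add(-2, -5) = -7)
Function('q')(J, f) = -1 (Function('q')(J, f) = Add(-3, 2) = -1)
Function('m')(N) = Add(3, Pow(N, 2))
Function('D')(w, s) = -1 (Function('D')(w, s) = Pow(-1, -1) = -1)
Pow(Add(Function('k')(10, Function('b')(0)), Function('D')(Function('q')(2, -3), Function('m')(-5))), 2) = Pow(Add(5, -1), 2) = Pow(4, 2) = 16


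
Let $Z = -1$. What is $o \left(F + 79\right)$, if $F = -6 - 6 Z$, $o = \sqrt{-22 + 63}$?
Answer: $79 \sqrt{41} \approx 505.85$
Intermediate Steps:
$o = \sqrt{41} \approx 6.4031$
$F = 0$ ($F = -6 - -6 = -6 + 6 = 0$)
$o \left(F + 79\right) = \sqrt{41} \left(0 + 79\right) = \sqrt{41} \cdot 79 = 79 \sqrt{41}$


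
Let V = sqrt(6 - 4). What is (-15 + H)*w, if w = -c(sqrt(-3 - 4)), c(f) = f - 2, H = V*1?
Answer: -(2 - I*sqrt(7))*(15 - sqrt(2)) ≈ -27.172 + 35.945*I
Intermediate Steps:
V = sqrt(2) ≈ 1.4142
H = sqrt(2) (H = sqrt(2)*1 = sqrt(2) ≈ 1.4142)
c(f) = -2 + f
w = 2 - I*sqrt(7) (w = -(-2 + sqrt(-3 - 4)) = -(-2 + sqrt(-7)) = -(-2 + I*sqrt(7)) = 2 - I*sqrt(7) ≈ 2.0 - 2.6458*I)
(-15 + H)*w = (-15 + sqrt(2))*(2 - I*sqrt(7))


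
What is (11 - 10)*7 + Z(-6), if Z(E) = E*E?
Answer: 43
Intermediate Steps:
Z(E) = E²
(11 - 10)*7 + Z(-6) = (11 - 10)*7 + (-6)² = 1*7 + 36 = 7 + 36 = 43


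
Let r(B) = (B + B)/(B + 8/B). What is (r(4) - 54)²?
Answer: 24964/9 ≈ 2773.8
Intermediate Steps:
r(B) = 2*B/(B + 8/B) (r(B) = (2*B)/(B + 8/B) = 2*B/(B + 8/B))
(r(4) - 54)² = (2*4²/(8 + 4²) - 54)² = (2*16/(8 + 16) - 54)² = (2*16/24 - 54)² = (2*16*(1/24) - 54)² = (4/3 - 54)² = (-158/3)² = 24964/9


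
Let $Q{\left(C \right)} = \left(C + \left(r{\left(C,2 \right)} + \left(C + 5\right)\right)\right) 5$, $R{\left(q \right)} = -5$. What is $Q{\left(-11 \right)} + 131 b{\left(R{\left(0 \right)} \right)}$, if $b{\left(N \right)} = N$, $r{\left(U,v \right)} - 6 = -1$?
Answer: $-715$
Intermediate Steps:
$r{\left(U,v \right)} = 5$ ($r{\left(U,v \right)} = 6 - 1 = 5$)
$Q{\left(C \right)} = 50 + 10 C$ ($Q{\left(C \right)} = \left(C + \left(5 + \left(C + 5\right)\right)\right) 5 = \left(C + \left(5 + \left(5 + C\right)\right)\right) 5 = \left(C + \left(10 + C\right)\right) 5 = \left(10 + 2 C\right) 5 = 50 + 10 C$)
$Q{\left(-11 \right)} + 131 b{\left(R{\left(0 \right)} \right)} = \left(50 + 10 \left(-11\right)\right) + 131 \left(-5\right) = \left(50 - 110\right) - 655 = -60 - 655 = -715$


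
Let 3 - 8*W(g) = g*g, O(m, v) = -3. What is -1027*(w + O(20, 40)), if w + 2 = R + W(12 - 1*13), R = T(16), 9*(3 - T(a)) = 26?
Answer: 171509/36 ≈ 4764.1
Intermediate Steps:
W(g) = 3/8 - g²/8 (W(g) = 3/8 - g*g/8 = 3/8 - g²/8)
T(a) = ⅑ (T(a) = 3 - ⅑*26 = 3 - 26/9 = ⅑)
R = ⅑ ≈ 0.11111
w = -59/36 (w = -2 + (⅑ + (3/8 - (12 - 1*13)²/8)) = -2 + (⅑ + (3/8 - (12 - 13)²/8)) = -2 + (⅑ + (3/8 - ⅛*(-1)²)) = -2 + (⅑ + (3/8 - ⅛*1)) = -2 + (⅑ + (3/8 - ⅛)) = -2 + (⅑ + ¼) = -2 + 13/36 = -59/36 ≈ -1.6389)
-1027*(w + O(20, 40)) = -1027*(-59/36 - 3) = -1027*(-167/36) = 171509/36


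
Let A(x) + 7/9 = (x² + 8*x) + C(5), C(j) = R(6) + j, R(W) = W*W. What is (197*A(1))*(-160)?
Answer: -13963360/9 ≈ -1.5515e+6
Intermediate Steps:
R(W) = W²
C(j) = 36 + j (C(j) = 6² + j = 36 + j)
A(x) = 362/9 + x² + 8*x (A(x) = -7/9 + ((x² + 8*x) + (36 + 5)) = -7/9 + ((x² + 8*x) + 41) = -7/9 + (41 + x² + 8*x) = 362/9 + x² + 8*x)
(197*A(1))*(-160) = (197*(362/9 + 1² + 8*1))*(-160) = (197*(362/9 + 1 + 8))*(-160) = (197*(443/9))*(-160) = (87271/9)*(-160) = -13963360/9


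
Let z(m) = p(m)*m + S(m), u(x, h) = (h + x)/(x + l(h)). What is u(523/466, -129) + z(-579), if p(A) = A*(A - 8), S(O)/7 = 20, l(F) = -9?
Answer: -722402546826/3671 ≈ -1.9679e+8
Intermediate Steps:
S(O) = 140 (S(O) = 7*20 = 140)
p(A) = A*(-8 + A)
u(x, h) = (h + x)/(-9 + x) (u(x, h) = (h + x)/(x - 9) = (h + x)/(-9 + x))
z(m) = 140 + m**2*(-8 + m) (z(m) = (m*(-8 + m))*m + 140 = m**2*(-8 + m) + 140 = 140 + m**2*(-8 + m))
u(523/466, -129) + z(-579) = (-129 + 523/466)/(-9 + 523/466) + (140 + (-579)**2*(-8 - 579)) = (-129 + 523*(1/466))/(-9 + 523*(1/466)) + (140 + 335241*(-587)) = (-129 + 523/466)/(-9 + 523/466) + (140 - 196786467) = -59591/466/(-3671/466) - 196786327 = -466/3671*(-59591/466) - 196786327 = 59591/3671 - 196786327 = -722402546826/3671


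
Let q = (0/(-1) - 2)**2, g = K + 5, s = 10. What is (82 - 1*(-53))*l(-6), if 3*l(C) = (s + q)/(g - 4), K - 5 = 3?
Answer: 70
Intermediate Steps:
K = 8 (K = 5 + 3 = 8)
g = 13 (g = 8 + 5 = 13)
q = 4 (q = (0*(-1) - 2)**2 = (0 - 2)**2 = (-2)**2 = 4)
l(C) = 14/27 (l(C) = ((10 + 4)/(13 - 4))/3 = (14/9)/3 = (14*(1/9))/3 = (1/3)*(14/9) = 14/27)
(82 - 1*(-53))*l(-6) = (82 - 1*(-53))*(14/27) = (82 + 53)*(14/27) = 135*(14/27) = 70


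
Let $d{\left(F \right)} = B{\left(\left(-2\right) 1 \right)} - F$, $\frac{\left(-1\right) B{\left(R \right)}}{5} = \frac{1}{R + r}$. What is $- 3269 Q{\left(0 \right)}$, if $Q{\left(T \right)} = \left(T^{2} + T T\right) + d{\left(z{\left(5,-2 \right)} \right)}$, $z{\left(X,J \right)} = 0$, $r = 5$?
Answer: $\frac{16345}{3} \approx 5448.3$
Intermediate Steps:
$B{\left(R \right)} = - \frac{5}{5 + R}$ ($B{\left(R \right)} = - \frac{5}{R + 5} = - \frac{5}{5 + R}$)
$d{\left(F \right)} = - \frac{5}{3} - F$ ($d{\left(F \right)} = - \frac{5}{5 - 2} - F = - \frac{5}{3} - F$)
$Q{\left(T \right)} = - \frac{5}{3} + 2 T^{2}$ ($Q{\left(T \right)} = \left(T^{2} + T T\right) - \frac{5}{3} = \left(T^{2} + T^{2}\right) + \left(- \frac{5}{3} + 0\right) = 2 T^{2} - \frac{5}{3} = - \frac{5}{3} + 2 T^{2}$)
$- 3269 Q{\left(0 \right)} = - 3269 \left(- \frac{5}{3} + 2 \cdot 0^{2}\right) = - 3269 \left(- \frac{5}{3} + 2 \cdot 0\right) = - 3269 \left(- \frac{5}{3} + 0\right) = \left(-3269\right) \left(- \frac{5}{3}\right) = \frac{16345}{3}$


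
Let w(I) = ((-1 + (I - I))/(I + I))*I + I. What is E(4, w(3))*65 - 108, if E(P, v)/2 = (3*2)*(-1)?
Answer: -888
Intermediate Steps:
w(I) = -½ + I (w(I) = ((-1 + 0)/((2*I)))*I + I = (-1/(2*I))*I + I = -½ + I)
E(P, v) = -12 (E(P, v) = 2*((3*2)*(-1)) = 2*(6*(-1)) = 2*(-6) = -12)
E(4, w(3))*65 - 108 = -12*65 - 108 = -780 - 108 = -888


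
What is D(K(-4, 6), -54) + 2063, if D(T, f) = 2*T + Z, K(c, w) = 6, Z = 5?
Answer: 2080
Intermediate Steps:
D(T, f) = 5 + 2*T (D(T, f) = 2*T + 5 = 5 + 2*T)
D(K(-4, 6), -54) + 2063 = (5 + 2*6) + 2063 = (5 + 12) + 2063 = 17 + 2063 = 2080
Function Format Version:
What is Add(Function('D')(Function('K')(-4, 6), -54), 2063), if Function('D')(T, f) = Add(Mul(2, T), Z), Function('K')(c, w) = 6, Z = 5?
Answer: 2080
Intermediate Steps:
Function('D')(T, f) = Add(5, Mul(2, T)) (Function('D')(T, f) = Add(Mul(2, T), 5) = Add(5, Mul(2, T)))
Add(Function('D')(Function('K')(-4, 6), -54), 2063) = Add(Add(5, Mul(2, 6)), 2063) = Add(Add(5, 12), 2063) = Add(17, 2063) = 2080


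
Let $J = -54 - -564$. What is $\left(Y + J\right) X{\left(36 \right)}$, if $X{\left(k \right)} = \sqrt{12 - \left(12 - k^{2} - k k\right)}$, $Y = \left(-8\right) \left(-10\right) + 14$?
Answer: $21744 \sqrt{2} \approx 30751.0$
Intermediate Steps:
$Y = 94$ ($Y = 80 + 14 = 94$)
$X{\left(k \right)} = \sqrt{2} \sqrt{k^{2}}$ ($X{\left(k \right)} = \sqrt{12 + \left(\left(k^{2} + k^{2}\right) - 12\right)} = \sqrt{12 + \left(2 k^{2} - 12\right)} = \sqrt{12 + \left(-12 + 2 k^{2}\right)} = \sqrt{2 k^{2}} = \sqrt{2} \sqrt{k^{2}}$)
$J = 510$ ($J = -54 + 564 = 510$)
$\left(Y + J\right) X{\left(36 \right)} = \left(94 + 510\right) \sqrt{2} \sqrt{36^{2}} = 604 \sqrt{2} \sqrt{1296} = 604 \sqrt{2} \cdot 36 = 604 \cdot 36 \sqrt{2} = 21744 \sqrt{2}$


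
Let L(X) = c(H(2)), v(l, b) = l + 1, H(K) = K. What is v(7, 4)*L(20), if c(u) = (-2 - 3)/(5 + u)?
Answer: -40/7 ≈ -5.7143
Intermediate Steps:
v(l, b) = 1 + l
c(u) = -5/(5 + u)
L(X) = -5/7 (L(X) = -5/(5 + 2) = -5/7)
v(7, 4)*L(20) = (1 + 7)*(-5/7) = 8*(-5/7) = -40/7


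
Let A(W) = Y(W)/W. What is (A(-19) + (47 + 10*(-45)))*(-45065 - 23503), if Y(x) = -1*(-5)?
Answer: 525368016/19 ≈ 2.7651e+7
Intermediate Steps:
Y(x) = 5
A(W) = 5/W
(A(-19) + (47 + 10*(-45)))*(-45065 - 23503) = (5/(-19) + (47 + 10*(-45)))*(-45065 - 23503) = (5*(-1/19) + (47 - 450))*(-68568) = (-5/19 - 403)*(-68568) = -7662/19*(-68568) = 525368016/19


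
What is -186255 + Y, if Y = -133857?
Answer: -320112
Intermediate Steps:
-186255 + Y = -186255 - 133857 = -320112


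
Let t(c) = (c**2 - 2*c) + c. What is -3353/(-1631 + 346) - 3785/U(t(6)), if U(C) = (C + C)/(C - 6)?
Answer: -1942137/1285 ≈ -1511.4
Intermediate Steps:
t(c) = c**2 - c
U(C) = 2*C/(-6 + C) (U(C) = (2*C)/(-6 + C) = 2*C/(-6 + C))
-3353/(-1631 + 346) - 3785/U(t(6)) = -3353/(-1631 + 346) - 3785*(-6 + 6*(-1 + 6))/(12*(-1 + 6)) = -3353/(-1285) - 3785/(2*(6*5)/(-6 + 6*5)) = -3353*(-1/1285) - 3785/(2*30/(-6 + 30)) = 3353/1285 - 3785/(2*30/24) = 3353/1285 - 3785/(2*30*(1/24)) = 3353/1285 - 3785/5/2 = 3353/1285 - 3785*2/5 = 3353/1285 - 1514 = -1942137/1285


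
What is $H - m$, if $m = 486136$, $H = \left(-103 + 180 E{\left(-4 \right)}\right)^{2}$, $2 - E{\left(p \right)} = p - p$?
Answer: $-420087$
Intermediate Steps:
$E{\left(p \right)} = 2$ ($E{\left(p \right)} = 2 - \left(p - p\right) = 2 - 0 = 2 + 0 = 2$)
$H = 66049$ ($H = \left(-103 + 180 \cdot 2\right)^{2} = \left(-103 + 360\right)^{2} = 257^{2} = 66049$)
$H - m = 66049 - 486136 = -420087$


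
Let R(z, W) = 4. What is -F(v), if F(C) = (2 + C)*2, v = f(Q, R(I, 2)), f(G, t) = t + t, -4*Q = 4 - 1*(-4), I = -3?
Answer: -20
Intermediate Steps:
Q = -2 (Q = -(4 - 1*(-4))/4 = -(4 + 4)/4 = -1/4*8 = -2)
f(G, t) = 2*t
v = 8 (v = 2*4 = 8)
F(C) = 4 + 2*C
-F(v) = -(4 + 2*8) = -(4 + 16) = -1*20 = -20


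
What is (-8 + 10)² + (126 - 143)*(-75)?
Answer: 1279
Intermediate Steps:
(-8 + 10)² + (126 - 143)*(-75) = 2² - 17*(-75) = 4 + 1275 = 1279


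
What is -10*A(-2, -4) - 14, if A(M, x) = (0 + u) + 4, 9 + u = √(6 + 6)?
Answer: 36 - 20*√3 ≈ 1.3590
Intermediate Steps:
u = -9 + 2*√3 (u = -9 + √(6 + 6) = -9 + √12 = -9 + 2*√3 ≈ -5.5359)
A(M, x) = -5 + 2*√3 (A(M, x) = (0 + (-9 + 2*√3)) + 4 = (-9 + 2*√3) + 4 = -5 + 2*√3)
-10*A(-2, -4) - 14 = -10*(-5 + 2*√3) - 14 = (50 - 20*√3) - 14 = 36 - 20*√3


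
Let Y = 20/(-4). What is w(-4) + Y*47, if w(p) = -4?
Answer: -239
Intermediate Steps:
Y = -5 (Y = 20*(-1/4) = -5)
w(-4) + Y*47 = -4 - 5*47 = -4 - 235 = -239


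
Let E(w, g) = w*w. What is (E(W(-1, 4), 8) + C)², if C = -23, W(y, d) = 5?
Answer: 4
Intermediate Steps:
E(w, g) = w²
(E(W(-1, 4), 8) + C)² = (5² - 23)² = (25 - 23)² = 2² = 4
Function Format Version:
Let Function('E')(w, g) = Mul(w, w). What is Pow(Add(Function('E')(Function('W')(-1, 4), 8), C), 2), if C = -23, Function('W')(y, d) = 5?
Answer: 4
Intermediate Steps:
Function('E')(w, g) = Pow(w, 2)
Pow(Add(Function('E')(Function('W')(-1, 4), 8), C), 2) = Pow(Add(Pow(5, 2), -23), 2) = Pow(Add(25, -23), 2) = Pow(2, 2) = 4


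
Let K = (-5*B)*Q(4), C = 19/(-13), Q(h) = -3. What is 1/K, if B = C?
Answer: -13/285 ≈ -0.045614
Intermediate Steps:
C = -19/13 (C = 19*(-1/13) = -19/13 ≈ -1.4615)
B = -19/13 ≈ -1.4615
K = -285/13 (K = -5*(-19/13)*(-3) = (95/13)*(-3) = -285/13 ≈ -21.923)
1/K = 1/(-285/13) = -13/285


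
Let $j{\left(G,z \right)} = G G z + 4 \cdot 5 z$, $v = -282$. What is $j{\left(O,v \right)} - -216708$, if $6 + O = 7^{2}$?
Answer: $-310350$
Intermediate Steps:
$O = 43$ ($O = -6 + 7^{2} = -6 + 49 = 43$)
$j{\left(G,z \right)} = 20 z + z G^{2}$ ($j{\left(G,z \right)} = G^{2} z + 20 z = z G^{2} + 20 z = 20 z + z G^{2}$)
$j{\left(O,v \right)} - -216708 = - 282 \left(20 + 43^{2}\right) - -216708 = - 282 \left(20 + 1849\right) + 216708 = \left(-282\right) 1869 + 216708 = -527058 + 216708 = -310350$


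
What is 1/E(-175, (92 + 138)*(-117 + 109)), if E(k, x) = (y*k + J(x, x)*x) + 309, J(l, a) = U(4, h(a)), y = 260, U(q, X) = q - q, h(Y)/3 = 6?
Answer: -1/45191 ≈ -2.2128e-5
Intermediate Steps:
h(Y) = 18 (h(Y) = 3*6 = 18)
U(q, X) = 0
J(l, a) = 0
E(k, x) = 309 + 260*k (E(k, x) = (260*k + 0*x) + 309 = (260*k + 0) + 309 = 260*k + 309 = 309 + 260*k)
1/E(-175, (92 + 138)*(-117 + 109)) = 1/(309 + 260*(-175)) = 1/(309 - 45500) = 1/(-45191) = -1/45191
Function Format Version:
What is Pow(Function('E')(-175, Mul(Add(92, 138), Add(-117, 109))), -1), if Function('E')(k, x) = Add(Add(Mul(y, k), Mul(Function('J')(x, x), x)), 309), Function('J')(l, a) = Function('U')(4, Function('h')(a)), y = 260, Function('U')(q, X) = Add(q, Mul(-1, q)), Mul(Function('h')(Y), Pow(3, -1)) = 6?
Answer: Rational(-1, 45191) ≈ -2.2128e-5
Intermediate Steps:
Function('h')(Y) = 18 (Function('h')(Y) = Mul(3, 6) = 18)
Function('U')(q, X) = 0
Function('J')(l, a) = 0
Function('E')(k, x) = Add(309, Mul(260, k)) (Function('E')(k, x) = Add(Add(Mul(260, k), Mul(0, x)), 309) = Add(Add(Mul(260, k), 0), 309) = Add(Mul(260, k), 309) = Add(309, Mul(260, k)))
Pow(Function('E')(-175, Mul(Add(92, 138), Add(-117, 109))), -1) = Pow(Add(309, Mul(260, -175)), -1) = Pow(Add(309, -45500), -1) = Pow(-45191, -1) = Rational(-1, 45191)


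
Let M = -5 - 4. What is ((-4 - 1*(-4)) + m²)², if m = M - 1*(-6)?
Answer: 81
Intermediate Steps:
M = -9
m = -3 (m = -9 - 1*(-6) = -9 + 6 = -3)
((-4 - 1*(-4)) + m²)² = ((-4 - 1*(-4)) + (-3)²)² = ((-4 + 4) + 9)² = (0 + 9)² = 9² = 81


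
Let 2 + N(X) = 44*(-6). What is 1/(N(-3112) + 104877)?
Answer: 1/104611 ≈ 9.5592e-6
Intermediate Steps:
N(X) = -266 (N(X) = -2 + 44*(-6) = -2 - 264 = -266)
1/(N(-3112) + 104877) = 1/(-266 + 104877) = 1/104611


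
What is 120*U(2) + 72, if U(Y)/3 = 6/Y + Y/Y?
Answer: 1512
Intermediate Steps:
U(Y) = 3 + 18/Y (U(Y) = 3*(6/Y + Y/Y) = 3*(6/Y + 1) = 3*(1 + 6/Y) = 3 + 18/Y)
120*U(2) + 72 = 120*(3 + 18/2) + 72 = 120*(3 + 18*(1/2)) + 72 = 120*(3 + 9) + 72 = 120*12 + 72 = 1440 + 72 = 1512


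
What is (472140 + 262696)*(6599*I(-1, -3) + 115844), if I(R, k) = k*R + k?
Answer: 85126341584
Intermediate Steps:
I(R, k) = k + R*k (I(R, k) = R*k + k = k + R*k)
(472140 + 262696)*(6599*I(-1, -3) + 115844) = (472140 + 262696)*(6599*(-3*(1 - 1)) + 115844) = 734836*(6599*(-3*0) + 115844) = 734836*(6599*0 + 115844) = 734836*(0 + 115844) = 734836*115844 = 85126341584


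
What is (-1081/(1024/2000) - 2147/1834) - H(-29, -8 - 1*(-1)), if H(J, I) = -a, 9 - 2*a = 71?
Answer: -125797657/58688 ≈ -2143.5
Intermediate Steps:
a = -31 (a = 9/2 - ½*71 = 9/2 - 71/2 = -31)
H(J, I) = 31 (H(J, I) = -1*(-31) = 31)
(-1081/(1024/2000) - 2147/1834) - H(-29, -8 - 1*(-1)) = (-1081/(1024/2000) - 2147/1834) - 1*31 = (-1081/(1024*(1/2000)) - 2147*1/1834) - 31 = (-1081/64/125 - 2147/1834) - 31 = (-1081*125/64 - 2147/1834) - 31 = (-135125/64 - 2147/1834) - 31 = -123978329/58688 - 31 = -125797657/58688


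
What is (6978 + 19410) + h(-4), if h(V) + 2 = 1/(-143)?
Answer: 3773197/143 ≈ 26386.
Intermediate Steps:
h(V) = -287/143 (h(V) = -2 + 1/(-143) = -2 - 1/143 = -287/143)
(6978 + 19410) + h(-4) = (6978 + 19410) - 287/143 = 26388 - 287/143 = 3773197/143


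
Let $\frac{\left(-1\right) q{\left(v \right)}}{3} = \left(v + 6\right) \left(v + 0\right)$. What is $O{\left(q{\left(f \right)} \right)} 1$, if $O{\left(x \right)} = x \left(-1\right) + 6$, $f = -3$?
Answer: $-21$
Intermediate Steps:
$q{\left(v \right)} = - 3 v \left(6 + v\right)$ ($q{\left(v \right)} = - 3 \left(v + 6\right) \left(v + 0\right) = - 3 \left(6 + v\right) v = - 3 v \left(6 + v\right)$)
$O{\left(x \right)} = 6 - x$ ($O{\left(x \right)} = - x + 6 = 6 - x$)
$O{\left(q{\left(f \right)} \right)} 1 = \left(6 - \left(-3\right) \left(-3\right) \left(6 - 3\right)\right) 1 = \left(6 - \left(-3\right) \left(-3\right) 3\right) 1 = \left(6 - 27\right) 1 = \left(-21\right) 1 = -21$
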